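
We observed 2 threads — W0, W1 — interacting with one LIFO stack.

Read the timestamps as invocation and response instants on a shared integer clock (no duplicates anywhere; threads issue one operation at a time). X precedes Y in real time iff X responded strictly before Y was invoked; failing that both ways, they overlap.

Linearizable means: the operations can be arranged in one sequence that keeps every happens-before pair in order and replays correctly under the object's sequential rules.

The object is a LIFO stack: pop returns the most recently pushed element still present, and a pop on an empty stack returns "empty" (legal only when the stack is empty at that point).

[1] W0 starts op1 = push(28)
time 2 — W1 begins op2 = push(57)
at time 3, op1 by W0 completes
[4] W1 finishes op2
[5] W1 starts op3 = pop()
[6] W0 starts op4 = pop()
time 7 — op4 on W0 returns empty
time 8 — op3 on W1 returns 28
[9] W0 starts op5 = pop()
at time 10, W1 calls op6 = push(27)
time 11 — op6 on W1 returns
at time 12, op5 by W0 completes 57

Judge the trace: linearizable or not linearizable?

not linearizable

prefix check: 1..6 passes, 1..7 fails once op4's time-7 response joins
the 3 completed operations admit 2 real-time orders; each fails the LIFO stack replay
every completion of the 1 pending operation (op3) was checked; none linearizes
for example op1, op2, op4 (pending dropped) fails at step 3: op4 pop() → empty is not legal there
for example op2, op1, op4 (pending dropped) fails at step 3: op4 pop() → empty is not legal there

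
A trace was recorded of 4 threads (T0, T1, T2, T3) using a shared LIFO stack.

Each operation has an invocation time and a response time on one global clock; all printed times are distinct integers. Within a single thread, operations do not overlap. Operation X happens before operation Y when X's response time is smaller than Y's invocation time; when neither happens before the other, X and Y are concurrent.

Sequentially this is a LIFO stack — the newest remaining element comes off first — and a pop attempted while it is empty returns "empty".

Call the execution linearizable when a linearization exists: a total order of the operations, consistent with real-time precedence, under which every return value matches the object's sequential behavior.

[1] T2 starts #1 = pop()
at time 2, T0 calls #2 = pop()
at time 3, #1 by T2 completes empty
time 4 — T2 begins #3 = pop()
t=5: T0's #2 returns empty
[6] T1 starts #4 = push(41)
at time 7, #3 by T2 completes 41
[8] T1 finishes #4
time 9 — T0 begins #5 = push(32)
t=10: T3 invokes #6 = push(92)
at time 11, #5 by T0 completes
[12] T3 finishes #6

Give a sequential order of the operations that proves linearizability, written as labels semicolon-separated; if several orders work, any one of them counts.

after step 1 (#1 pop() → empty): stack <>
after step 2 (#2 pop() → empty): stack <>
after step 3 (#4 push(41)): stack <41>
after step 4 (#3 pop() → 41): stack <>
after step 5 (#5 push(32)): stack <32>
after step 6 (#6 push(92)): stack <32,92>

#1; #2; #4; #3; #5; #6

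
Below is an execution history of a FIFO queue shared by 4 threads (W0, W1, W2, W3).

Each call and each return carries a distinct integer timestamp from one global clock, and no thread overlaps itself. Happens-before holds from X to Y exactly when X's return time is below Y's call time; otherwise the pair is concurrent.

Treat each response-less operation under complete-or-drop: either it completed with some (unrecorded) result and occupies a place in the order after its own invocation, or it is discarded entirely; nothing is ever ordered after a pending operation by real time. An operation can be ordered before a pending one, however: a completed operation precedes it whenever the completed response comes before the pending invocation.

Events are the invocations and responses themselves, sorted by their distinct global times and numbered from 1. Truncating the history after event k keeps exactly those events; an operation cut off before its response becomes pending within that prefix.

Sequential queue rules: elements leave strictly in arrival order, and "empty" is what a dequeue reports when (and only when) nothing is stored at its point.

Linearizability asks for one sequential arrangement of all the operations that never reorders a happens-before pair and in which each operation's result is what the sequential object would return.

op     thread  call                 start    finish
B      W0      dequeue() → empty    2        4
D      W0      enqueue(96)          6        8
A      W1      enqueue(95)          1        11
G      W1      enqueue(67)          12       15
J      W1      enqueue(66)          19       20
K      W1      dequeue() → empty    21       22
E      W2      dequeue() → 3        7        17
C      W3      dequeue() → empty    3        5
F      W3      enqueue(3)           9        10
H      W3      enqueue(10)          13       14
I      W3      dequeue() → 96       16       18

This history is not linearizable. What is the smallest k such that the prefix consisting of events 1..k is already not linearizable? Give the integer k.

22

events 1..21 are still linearizable — one witness is B, C, D, F, A, G, H, I, E, J:
after step 1 (B dequeue() → empty): queue <>
after step 2 (C dequeue() → empty): queue <>
after step 3 (D enqueue(96)): queue <96>
after step 4 (F enqueue(3)): queue <96,3>
after step 5 (A enqueue(95)): queue <96,3,95>
after step 6 (G enqueue(67)): queue <96,3,95,67>
after step 7 (H enqueue(10)): queue <96,3,95,67,10>
after step 8 (I dequeue() → 96): queue <3,95,67,10>
after step 9 (E dequeue() → 3): queue <95,67,10>
after step 10 (J enqueue(66)): queue <95,67,10,66>
with event 22 included (K responding at time 22), all real-time-consistent orders fail
take A, B, C, D, E, F, G, H, I, J, K: step 2 already fails, because B dequeue() → empty cannot occur there
take A, B, C, D, E, F, H, G, I, J, K: step 2 already fails, because B dequeue() → empty cannot occur there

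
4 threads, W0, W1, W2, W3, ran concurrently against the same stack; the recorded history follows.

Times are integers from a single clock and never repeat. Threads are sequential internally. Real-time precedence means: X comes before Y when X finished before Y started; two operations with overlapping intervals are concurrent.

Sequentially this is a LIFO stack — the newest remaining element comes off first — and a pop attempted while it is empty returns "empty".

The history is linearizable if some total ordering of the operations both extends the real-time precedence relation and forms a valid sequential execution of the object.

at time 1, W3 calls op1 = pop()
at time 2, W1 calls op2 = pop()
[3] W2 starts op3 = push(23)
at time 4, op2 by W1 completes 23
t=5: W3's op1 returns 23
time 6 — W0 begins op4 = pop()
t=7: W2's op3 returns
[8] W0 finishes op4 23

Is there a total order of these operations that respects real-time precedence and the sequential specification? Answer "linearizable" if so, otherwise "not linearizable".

not linearizable

events 1..4 are fine; event 5 — the response of op1 at time 5 — makes the prefix non-linearizable
real-time-consistent orders of the 2 completed operations: 2 — all fail the stack replay
no completion choice of the 1 pending operation (op3) rescues it — every subset was tried
sample order op1, op2 (pending dropped) stalls at step 1 — op1 pop() → 23 has no legal effect
sample order op2, op1 (pending dropped) stalls at step 1 — op2 pop() → 23 has no legal effect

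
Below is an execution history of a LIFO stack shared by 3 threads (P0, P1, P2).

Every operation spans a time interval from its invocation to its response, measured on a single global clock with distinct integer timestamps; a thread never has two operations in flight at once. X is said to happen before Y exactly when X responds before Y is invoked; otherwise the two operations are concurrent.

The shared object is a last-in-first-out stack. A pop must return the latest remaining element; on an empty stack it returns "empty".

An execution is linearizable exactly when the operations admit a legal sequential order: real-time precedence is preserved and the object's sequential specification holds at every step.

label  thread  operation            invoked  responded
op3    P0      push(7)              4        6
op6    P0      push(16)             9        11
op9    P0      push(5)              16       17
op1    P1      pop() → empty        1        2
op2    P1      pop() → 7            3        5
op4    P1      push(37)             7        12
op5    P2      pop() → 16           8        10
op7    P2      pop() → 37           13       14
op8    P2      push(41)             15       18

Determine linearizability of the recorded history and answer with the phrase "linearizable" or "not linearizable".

witness order: op1, op3, op2, op4, op6, op5, op7, op8, op9
1. op1 pop() → empty, leaving stack <>
2. op3 push(7), leaving stack <7>
3. op2 pop() → 7, leaving stack <>
4. op4 push(37), leaving stack <37>
5. op6 push(16), leaving stack <37,16>
6. op5 pop() → 16, leaving stack <37>
7. op7 pop() → 37, leaving stack <>
8. op8 push(41), leaving stack <41>
9. op9 push(5), leaving stack <41,5>

linearizable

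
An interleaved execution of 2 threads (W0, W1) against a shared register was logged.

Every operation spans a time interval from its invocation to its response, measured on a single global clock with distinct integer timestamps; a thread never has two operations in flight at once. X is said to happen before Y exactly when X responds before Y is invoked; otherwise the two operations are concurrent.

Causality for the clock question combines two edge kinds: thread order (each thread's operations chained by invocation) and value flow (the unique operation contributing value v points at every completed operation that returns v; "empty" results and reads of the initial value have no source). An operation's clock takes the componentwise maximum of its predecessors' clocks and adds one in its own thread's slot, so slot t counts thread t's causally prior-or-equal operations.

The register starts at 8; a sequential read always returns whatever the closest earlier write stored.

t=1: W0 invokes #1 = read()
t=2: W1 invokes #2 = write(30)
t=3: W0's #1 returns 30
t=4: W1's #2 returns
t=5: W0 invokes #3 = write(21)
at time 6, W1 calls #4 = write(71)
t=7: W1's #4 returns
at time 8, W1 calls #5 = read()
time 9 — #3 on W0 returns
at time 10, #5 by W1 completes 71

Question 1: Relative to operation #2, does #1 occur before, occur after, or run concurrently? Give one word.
concurrent

#1 spans [1,3], #2 spans [2,4]
the intervals overlap in both directions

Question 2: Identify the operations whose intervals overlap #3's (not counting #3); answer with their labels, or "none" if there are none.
#4, #5

#3 runs from 5 to 9; window-overlapping ops are concurrent
#1 [1,3]: before
#2 [2,4]: before
#4 [6,7]: concurrent
#5 [8,10]: concurrent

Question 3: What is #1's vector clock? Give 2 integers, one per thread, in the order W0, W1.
(1, 1)

no predecessors for #2 (invoked 2): W1 increments from zero → (0, 1)
#4 (invocation 6): componentwise max over VC(#2)=(0, 1), +1 at W1, giving (0, 2)
#1 (invocation 1): componentwise max over VC(#2)=(0, 1), +1 at W0, giving (1, 1)
#5 (invocation 8): componentwise max over VC(#4)=(0, 2), +1 at W1, giving (0, 3)
#3 (invocation 5): componentwise max over VC(#1)=(1, 1), +1 at W0, giving (2, 1)
target: VC(#1) = (1, 1)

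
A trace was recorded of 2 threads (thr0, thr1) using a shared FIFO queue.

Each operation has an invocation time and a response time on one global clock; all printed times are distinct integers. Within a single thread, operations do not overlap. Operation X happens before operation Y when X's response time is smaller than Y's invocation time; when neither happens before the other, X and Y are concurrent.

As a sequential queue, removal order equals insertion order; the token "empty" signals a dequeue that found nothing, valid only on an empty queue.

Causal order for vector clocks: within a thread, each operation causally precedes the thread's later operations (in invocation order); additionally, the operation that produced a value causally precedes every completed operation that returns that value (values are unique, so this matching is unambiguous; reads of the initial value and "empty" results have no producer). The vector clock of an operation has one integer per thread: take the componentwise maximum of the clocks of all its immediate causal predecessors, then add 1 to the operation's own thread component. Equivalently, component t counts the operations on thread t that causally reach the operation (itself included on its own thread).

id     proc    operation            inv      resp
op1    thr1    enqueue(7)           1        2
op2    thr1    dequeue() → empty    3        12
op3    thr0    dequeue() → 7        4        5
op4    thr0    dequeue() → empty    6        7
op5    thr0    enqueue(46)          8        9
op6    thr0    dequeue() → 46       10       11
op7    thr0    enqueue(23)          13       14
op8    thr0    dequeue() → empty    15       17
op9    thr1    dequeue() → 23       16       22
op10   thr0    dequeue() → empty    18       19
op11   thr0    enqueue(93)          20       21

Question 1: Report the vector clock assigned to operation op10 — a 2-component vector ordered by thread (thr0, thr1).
root op op1, invoked 1: fresh clock plus thr1's own tick → (0, 1)
invoked at 3, op2 merges VC(op1)=(0, 1) and bumps thr1's slot → (0, 2)
invoked at 4, op3 merges VC(op1)=(0, 1) and bumps thr0's slot → (1, 1)
invoked at 6, op4 merges VC(op3)=(1, 1) and bumps thr0's slot → (2, 1)
invoked at 8, op5 merges VC(op4)=(2, 1) and bumps thr0's slot → (3, 1)
invoked at 10, op6 merges VC(op5)=(3, 1) and bumps thr0's slot → (4, 1)
invoked at 13, op7 merges VC(op6)=(4, 1) and bumps thr0's slot → (5, 1)
invoked at 15, op8 merges VC(op7)=(5, 1) and bumps thr0's slot → (6, 1)
invoked at 16, op9 merges VC(op2)=(0, 2), VC(op7)=(5, 1) and bumps thr1's slot → (5, 3)
invoked at 18, op10 merges VC(op8)=(6, 1) and bumps thr0's slot → (7, 1)
invoked at 20, op11 merges VC(op10)=(7, 1) and bumps thr0's slot → (8, 1)
target: VC(op10) = (7, 1)

(7, 1)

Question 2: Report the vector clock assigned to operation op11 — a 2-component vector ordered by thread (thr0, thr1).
VC(op1, invoked at 1): no causal predecessors; +1 on thr1 → (0, 1)
from VC(op1)=(0, 1), op2 (invoked 3) maxes components and bumps thr1 → (0, 2)
from VC(op1)=(0, 1), op3 (invoked 4) maxes components and bumps thr0 → (1, 1)
from VC(op3)=(1, 1), op4 (invoked 6) maxes components and bumps thr0 → (2, 1)
from VC(op4)=(2, 1), op5 (invoked 8) maxes components and bumps thr0 → (3, 1)
from VC(op5)=(3, 1), op6 (invoked 10) maxes components and bumps thr0 → (4, 1)
from VC(op6)=(4, 1), op7 (invoked 13) maxes components and bumps thr0 → (5, 1)
from VC(op7)=(5, 1), op8 (invoked 15) maxes components and bumps thr0 → (6, 1)
from VC(op2)=(0, 2), VC(op7)=(5, 1), op9 (invoked 16) maxes components and bumps thr1 → (5, 3)
from VC(op8)=(6, 1), op10 (invoked 18) maxes components and bumps thr0 → (7, 1)
from VC(op10)=(7, 1), op11 (invoked 20) maxes components and bumps thr0 → (8, 1)
target: VC(op11) = (8, 1)

(8, 1)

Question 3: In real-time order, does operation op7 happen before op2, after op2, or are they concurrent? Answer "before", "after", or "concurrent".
op7 spans [13,14], op2 spans [3,12]
resp(op2)=12 < inv(op7)=13

after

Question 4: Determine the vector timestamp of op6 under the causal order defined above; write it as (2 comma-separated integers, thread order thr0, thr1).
op1 (invocation 1): nothing precedes it; thr1's component alone gives (0, 1)
merge at op2 (invoked 3): VC(op1)=(0, 1), own-thread bump on thr1 → (0, 2)
merge at op3 (invoked 4): VC(op1)=(0, 1), own-thread bump on thr0 → (1, 1)
merge at op4 (invoked 6): VC(op3)=(1, 1), own-thread bump on thr0 → (2, 1)
merge at op5 (invoked 8): VC(op4)=(2, 1), own-thread bump on thr0 → (3, 1)
merge at op6 (invoked 10): VC(op5)=(3, 1), own-thread bump on thr0 → (4, 1)
merge at op7 (invoked 13): VC(op6)=(4, 1), own-thread bump on thr0 → (5, 1)
merge at op8 (invoked 15): VC(op7)=(5, 1), own-thread bump on thr0 → (6, 1)
merge at op9 (invoked 16): VC(op2)=(0, 2), VC(op7)=(5, 1), own-thread bump on thr1 → (5, 3)
merge at op10 (invoked 18): VC(op8)=(6, 1), own-thread bump on thr0 → (7, 1)
merge at op11 (invoked 20): VC(op10)=(7, 1), own-thread bump on thr0 → (8, 1)
target: VC(op6) = (4, 1)

(4, 1)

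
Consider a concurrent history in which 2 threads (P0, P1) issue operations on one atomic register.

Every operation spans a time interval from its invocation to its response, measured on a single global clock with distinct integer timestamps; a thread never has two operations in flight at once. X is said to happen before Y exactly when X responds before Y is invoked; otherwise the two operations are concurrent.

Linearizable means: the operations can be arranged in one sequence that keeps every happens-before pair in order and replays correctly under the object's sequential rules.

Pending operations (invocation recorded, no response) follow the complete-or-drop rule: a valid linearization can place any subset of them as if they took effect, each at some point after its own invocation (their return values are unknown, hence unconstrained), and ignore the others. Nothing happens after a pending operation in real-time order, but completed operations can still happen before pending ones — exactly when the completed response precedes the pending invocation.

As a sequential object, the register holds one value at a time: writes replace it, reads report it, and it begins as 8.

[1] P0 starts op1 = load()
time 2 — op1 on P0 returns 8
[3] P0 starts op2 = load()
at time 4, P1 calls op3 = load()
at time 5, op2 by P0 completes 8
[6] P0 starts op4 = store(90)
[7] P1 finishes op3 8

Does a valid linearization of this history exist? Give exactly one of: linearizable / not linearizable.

linearizable

a witness: op1, op2, op3
after step 1 (op1 load() → 8): value 8
after step 2 (op2 load() → 8): value 8
after step 3 (op3 load() → 8): value 8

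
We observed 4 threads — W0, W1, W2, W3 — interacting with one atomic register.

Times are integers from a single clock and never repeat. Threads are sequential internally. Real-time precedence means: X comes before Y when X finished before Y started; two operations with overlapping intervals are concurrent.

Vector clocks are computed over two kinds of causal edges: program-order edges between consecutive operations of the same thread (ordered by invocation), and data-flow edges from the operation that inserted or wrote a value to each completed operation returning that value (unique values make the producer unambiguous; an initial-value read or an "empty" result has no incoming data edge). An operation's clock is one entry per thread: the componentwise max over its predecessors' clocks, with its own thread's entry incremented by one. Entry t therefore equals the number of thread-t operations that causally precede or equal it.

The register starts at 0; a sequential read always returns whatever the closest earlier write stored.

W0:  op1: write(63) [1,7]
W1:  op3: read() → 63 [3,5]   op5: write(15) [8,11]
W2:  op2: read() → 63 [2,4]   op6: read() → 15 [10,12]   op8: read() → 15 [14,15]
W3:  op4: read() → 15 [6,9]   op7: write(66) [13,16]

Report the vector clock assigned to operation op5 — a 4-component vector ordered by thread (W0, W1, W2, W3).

root op op1, invoked 1: fresh clock plus W0's own tick → (1, 0, 0, 0)
VC(op2, invoked at 2): max of VC(op1)=(1, 0, 0, 0), then +1 on thread W2 → (1, 0, 1, 0)
VC(op3, invoked at 3): max of VC(op1)=(1, 0, 0, 0), then +1 on thread W1 → (1, 1, 0, 0)
VC(op5, invoked at 8): max of VC(op3)=(1, 1, 0, 0), then +1 on thread W1 → (1, 2, 0, 0)
VC(op4, invoked at 6): max of VC(op5)=(1, 2, 0, 0), then +1 on thread W3 → (1, 2, 0, 1)
VC(op7, invoked at 13): max of VC(op4)=(1, 2, 0, 1), then +1 on thread W3 → (1, 2, 0, 2)
VC(op6, invoked at 10): max of VC(op2)=(1, 0, 1, 0), VC(op5)=(1, 2, 0, 0), then +1 on thread W2 → (1, 2, 2, 0)
VC(op8, invoked at 14): max of VC(op5)=(1, 2, 0, 0), VC(op6)=(1, 2, 2, 0), then +1 on thread W2 → (1, 2, 3, 0)
target: VC(op5) = (1, 2, 0, 0)

(1, 2, 0, 0)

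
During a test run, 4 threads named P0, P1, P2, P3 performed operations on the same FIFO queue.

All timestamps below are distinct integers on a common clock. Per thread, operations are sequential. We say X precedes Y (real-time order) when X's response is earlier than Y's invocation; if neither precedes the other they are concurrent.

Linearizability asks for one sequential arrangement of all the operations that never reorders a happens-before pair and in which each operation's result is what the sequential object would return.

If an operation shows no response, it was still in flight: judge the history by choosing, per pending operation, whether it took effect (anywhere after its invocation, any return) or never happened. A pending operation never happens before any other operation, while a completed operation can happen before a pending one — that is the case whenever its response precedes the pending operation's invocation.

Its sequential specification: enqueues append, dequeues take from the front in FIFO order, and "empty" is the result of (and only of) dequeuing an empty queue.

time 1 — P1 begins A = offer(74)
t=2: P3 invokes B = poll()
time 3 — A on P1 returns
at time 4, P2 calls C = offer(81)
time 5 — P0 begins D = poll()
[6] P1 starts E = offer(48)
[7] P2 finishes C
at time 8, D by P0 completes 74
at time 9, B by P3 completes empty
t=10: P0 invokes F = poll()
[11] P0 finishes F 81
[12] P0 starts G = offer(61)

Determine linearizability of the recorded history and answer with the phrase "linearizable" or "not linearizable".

linearizable

witness order: A, D, B, C, E, F
1. A offer(74), leaving queue <74>
2. D poll() → 74, leaving queue <>
3. B poll() → empty, leaving queue <>
4. C offer(81), leaving queue <81>
5. E offer(48) (pending, included), leaving queue <81,48>
6. F poll() → 81, leaving queue <48>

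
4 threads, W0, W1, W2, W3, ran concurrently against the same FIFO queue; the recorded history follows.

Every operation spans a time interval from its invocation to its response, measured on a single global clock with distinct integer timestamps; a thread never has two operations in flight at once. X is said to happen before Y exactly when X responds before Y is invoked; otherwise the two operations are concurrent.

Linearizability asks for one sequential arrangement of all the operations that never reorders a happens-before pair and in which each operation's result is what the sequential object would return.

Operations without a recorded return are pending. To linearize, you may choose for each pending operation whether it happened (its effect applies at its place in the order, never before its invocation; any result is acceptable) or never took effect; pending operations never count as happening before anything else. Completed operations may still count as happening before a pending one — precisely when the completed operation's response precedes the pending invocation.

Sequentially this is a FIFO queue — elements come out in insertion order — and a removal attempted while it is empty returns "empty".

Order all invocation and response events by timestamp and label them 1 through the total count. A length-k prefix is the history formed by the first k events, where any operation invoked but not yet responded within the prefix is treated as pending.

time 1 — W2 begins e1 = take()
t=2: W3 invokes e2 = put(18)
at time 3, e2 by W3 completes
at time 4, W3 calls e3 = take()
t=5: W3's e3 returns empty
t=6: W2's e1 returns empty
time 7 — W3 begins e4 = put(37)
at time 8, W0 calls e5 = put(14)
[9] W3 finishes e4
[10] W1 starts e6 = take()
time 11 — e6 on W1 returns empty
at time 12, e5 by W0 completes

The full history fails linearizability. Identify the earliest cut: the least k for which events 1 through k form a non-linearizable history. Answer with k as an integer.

6

a valid linearization of events 1..5 exists, for instance e2, e1, e3:
1. e2 put(18), leaving queue <18>
2. e1 take() (pending, included), leaving queue <>
3. e3 take() → empty, leaving queue <>
adding event 6 (e1 responds at 6) leaves no legal real-time order
take e1, e2, e3: step 3 already fails, because e3 take() → empty cannot occur there
take e2, e1, e3: step 2 already fails, because e1 take() → empty cannot occur there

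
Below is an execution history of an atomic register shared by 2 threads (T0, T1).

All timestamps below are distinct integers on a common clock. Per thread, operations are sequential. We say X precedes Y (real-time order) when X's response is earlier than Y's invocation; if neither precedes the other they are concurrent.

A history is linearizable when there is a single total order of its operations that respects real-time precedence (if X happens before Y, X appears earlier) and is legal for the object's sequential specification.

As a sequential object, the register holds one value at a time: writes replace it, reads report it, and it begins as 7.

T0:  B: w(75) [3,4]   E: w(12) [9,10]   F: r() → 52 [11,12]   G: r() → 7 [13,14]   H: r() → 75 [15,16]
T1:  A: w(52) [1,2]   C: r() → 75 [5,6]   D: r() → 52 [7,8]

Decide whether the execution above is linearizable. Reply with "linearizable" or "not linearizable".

through event 7 a valid linearization exists; event 8 (D responding at time 8) ends that
a single order respects real time; the 4 completed atomic register operations fail replay along it
one such order, A, B, C, D, breaks at step 4 where D r() → 52 is illegal

not linearizable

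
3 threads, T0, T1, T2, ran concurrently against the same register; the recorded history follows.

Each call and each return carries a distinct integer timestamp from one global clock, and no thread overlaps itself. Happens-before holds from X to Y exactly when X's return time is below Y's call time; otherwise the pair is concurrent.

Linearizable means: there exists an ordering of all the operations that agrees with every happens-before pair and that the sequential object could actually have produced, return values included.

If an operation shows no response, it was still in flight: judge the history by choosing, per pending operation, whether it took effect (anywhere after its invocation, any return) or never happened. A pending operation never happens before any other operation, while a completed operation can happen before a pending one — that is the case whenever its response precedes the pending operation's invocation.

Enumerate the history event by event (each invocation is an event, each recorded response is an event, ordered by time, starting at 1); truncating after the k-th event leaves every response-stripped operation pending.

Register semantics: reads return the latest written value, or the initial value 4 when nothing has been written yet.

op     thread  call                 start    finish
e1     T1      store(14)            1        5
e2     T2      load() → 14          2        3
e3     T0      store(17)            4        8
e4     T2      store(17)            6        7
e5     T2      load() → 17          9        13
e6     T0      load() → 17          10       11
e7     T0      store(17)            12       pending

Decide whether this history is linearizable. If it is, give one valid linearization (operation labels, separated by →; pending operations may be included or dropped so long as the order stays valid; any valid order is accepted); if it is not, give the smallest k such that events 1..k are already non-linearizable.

after step 1 (e1 store(14)): value 14
after step 2 (e2 load() → 14): value 14
after step 3 (e3 store(17)): value 17
after step 4 (e4 store(17)): value 17
after step 5 (e5 load() → 17): value 17
after step 6 (e6 load() → 17): value 17

linearizable — witness: e1 → e2 → e3 → e4 → e5 → e6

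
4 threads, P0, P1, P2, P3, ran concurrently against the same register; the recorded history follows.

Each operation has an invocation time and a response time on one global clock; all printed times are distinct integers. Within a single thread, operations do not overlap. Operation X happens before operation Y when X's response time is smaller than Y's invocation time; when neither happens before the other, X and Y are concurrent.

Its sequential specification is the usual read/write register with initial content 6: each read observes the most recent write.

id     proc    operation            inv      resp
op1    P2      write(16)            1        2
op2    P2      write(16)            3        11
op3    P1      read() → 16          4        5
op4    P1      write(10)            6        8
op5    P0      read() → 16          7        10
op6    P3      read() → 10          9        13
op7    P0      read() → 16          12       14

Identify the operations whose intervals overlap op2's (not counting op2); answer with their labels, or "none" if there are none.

op2 runs from 3 to 11; window-overlapping ops are concurrent
op1 [1,2]: before
op3 [4,5]: concurrent
op4 [6,8]: concurrent
op5 [7,10]: concurrent
op6 [9,13]: concurrent
op7 [12,14]: after

op3, op4, op5, op6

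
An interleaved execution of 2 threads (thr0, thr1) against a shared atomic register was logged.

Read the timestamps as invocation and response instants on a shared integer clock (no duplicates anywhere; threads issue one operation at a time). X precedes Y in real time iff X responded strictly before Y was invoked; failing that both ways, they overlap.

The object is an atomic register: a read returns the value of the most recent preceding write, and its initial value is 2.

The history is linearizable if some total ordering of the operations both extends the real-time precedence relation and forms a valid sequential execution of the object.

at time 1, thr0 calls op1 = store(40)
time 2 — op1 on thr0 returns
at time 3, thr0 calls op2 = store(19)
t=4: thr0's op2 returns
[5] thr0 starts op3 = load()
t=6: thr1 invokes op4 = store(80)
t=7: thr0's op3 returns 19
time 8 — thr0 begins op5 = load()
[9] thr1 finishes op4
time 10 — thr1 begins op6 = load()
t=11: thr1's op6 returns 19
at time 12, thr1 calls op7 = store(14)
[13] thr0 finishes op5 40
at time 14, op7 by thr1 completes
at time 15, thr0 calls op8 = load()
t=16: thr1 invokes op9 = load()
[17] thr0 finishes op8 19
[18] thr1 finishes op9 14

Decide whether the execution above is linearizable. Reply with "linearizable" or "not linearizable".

through event 10 a valid linearization exists; event 11 (op6 responding at time 11) ends that
all 2 real-time-respecting orders fail — 5 completed atomic register operations, no legal replay
no escape via the 1 pending operation (op5): every completion choice fails
sample order op1, op2, op3, op4, op6 (pending dropped) stalls at step 5 — op6 load() → 19 has no legal effect
sample order op1, op2, op4, op3, op6 (pending dropped) stalls at step 4 — op3 load() → 19 has no legal effect

not linearizable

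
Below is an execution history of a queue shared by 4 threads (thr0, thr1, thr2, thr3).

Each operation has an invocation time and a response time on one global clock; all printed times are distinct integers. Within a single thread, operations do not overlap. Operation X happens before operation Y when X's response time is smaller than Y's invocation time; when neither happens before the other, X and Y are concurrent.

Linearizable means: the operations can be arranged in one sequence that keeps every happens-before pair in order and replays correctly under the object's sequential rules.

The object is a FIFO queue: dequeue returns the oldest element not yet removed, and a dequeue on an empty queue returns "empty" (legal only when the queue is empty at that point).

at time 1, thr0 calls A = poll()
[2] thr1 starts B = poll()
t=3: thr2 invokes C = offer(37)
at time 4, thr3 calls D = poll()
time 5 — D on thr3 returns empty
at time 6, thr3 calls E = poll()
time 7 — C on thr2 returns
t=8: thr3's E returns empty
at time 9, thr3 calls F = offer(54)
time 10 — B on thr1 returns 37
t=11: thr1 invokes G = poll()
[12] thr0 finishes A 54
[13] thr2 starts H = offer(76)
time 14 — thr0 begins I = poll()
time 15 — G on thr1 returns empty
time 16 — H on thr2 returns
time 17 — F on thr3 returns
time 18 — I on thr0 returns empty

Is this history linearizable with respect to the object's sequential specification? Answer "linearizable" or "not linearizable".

linearizable

one valid linearization: C, B, D, E, F, A, G, I, H
after step 1 (C offer(37)): queue <37>
after step 2 (B poll() → 37): queue <>
after step 3 (D poll() → empty): queue <>
after step 4 (E poll() → empty): queue <>
after step 5 (F offer(54)): queue <54>
after step 6 (A poll() → 54): queue <>
after step 7 (G poll() → empty): queue <>
after step 8 (I poll() → empty): queue <>
after step 9 (H offer(76)): queue <76>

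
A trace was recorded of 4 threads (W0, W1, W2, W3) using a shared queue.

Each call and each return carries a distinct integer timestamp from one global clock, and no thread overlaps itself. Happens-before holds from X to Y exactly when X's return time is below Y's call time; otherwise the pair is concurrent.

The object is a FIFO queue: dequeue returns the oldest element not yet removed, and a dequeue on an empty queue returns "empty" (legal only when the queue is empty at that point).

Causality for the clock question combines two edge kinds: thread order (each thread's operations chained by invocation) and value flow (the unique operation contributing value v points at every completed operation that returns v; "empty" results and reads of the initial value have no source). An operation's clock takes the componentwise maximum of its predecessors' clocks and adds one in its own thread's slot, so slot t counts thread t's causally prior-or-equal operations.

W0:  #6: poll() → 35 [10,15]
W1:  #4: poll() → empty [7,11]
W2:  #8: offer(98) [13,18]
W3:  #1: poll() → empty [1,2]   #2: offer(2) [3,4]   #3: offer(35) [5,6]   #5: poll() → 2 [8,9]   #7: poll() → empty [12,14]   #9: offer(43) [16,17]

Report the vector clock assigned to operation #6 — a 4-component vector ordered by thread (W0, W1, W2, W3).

root op #1, invoked 1: fresh clock plus W3's own tick → (0, 0, 0, 1)
root op #8, invoked 13: fresh clock plus W2's own tick → (0, 0, 1, 0)
root op #4, invoked 7: fresh clock plus W1's own tick → (0, 1, 0, 0)
VC(#2, invoked at 3): max of VC(#1)=(0, 0, 0, 1), then +1 on thread W3 → (0, 0, 0, 2)
VC(#3, invoked at 5): max of VC(#2)=(0, 0, 0, 2), then +1 on thread W3 → (0, 0, 0, 3)
VC(#5, invoked at 8): max of VC(#2)=(0, 0, 0, 2), VC(#3)=(0, 0, 0, 3), then +1 on thread W3 → (0, 0, 0, 4)
VC(#6, invoked at 10): max of VC(#3)=(0, 0, 0, 3), then +1 on thread W0 → (1, 0, 0, 3)
VC(#7, invoked at 12): max of VC(#5)=(0, 0, 0, 4), then +1 on thread W3 → (0, 0, 0, 5)
VC(#9, invoked at 16): max of VC(#7)=(0, 0, 0, 5), then +1 on thread W3 → (0, 0, 0, 6)
target: VC(#6) = (1, 0, 0, 3)

(1, 0, 0, 3)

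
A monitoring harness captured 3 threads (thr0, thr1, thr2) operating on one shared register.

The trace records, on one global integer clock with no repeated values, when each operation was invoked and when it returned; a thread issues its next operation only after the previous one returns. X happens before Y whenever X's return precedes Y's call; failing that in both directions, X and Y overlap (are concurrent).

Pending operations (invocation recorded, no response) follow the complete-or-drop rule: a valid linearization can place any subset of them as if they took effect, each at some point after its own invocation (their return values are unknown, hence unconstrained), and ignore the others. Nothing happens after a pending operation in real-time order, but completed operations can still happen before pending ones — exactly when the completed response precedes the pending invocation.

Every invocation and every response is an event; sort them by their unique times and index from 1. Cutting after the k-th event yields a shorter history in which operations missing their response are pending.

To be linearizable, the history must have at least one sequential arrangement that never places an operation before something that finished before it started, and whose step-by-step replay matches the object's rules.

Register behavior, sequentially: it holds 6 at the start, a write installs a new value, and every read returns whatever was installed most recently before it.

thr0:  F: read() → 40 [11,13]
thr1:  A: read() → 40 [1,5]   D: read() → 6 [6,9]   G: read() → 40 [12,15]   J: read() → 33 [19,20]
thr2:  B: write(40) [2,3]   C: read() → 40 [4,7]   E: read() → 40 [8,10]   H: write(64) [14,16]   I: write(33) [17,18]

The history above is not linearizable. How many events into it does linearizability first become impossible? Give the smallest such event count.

9

events 1..8 are linearizable; a witness order is B, A, C:
after step 1 (B write(40)): value 40
after step 2 (A read() → 40): value 40
after step 3 (C read() → 40): value 40
with event 9 included (D responding at time 9), all real-time-consistent orders fail
include/drop combinations of the 1 pending operation (E) were all tried; none helps
sample order A, B, C, D (pending dropped) stalls at step 1 — A read() → 40 has no legal effect
sample order A, B, D, C (pending dropped) stalls at step 1 — A read() → 40 has no legal effect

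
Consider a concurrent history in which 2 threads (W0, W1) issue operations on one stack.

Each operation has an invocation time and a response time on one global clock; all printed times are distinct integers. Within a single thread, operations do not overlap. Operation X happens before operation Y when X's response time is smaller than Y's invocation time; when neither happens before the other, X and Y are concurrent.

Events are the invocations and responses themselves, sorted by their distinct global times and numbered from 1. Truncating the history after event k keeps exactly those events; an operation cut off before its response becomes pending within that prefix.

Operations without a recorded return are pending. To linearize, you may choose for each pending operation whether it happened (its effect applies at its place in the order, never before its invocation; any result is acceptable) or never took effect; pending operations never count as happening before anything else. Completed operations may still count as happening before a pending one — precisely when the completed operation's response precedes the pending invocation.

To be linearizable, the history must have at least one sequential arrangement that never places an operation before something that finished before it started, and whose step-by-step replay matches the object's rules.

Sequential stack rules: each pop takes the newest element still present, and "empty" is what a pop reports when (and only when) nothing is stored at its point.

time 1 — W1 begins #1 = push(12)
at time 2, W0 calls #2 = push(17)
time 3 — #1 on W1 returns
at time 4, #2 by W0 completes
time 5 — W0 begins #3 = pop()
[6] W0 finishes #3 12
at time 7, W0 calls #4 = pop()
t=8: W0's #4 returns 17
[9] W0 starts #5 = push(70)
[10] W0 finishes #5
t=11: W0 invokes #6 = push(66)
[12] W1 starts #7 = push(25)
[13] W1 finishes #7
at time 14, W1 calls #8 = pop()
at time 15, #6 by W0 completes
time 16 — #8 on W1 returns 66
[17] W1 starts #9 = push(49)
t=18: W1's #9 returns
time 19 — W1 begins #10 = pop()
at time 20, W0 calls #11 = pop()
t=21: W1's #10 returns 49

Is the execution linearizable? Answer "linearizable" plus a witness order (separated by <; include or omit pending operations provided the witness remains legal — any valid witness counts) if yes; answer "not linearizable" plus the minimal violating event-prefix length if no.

1. #2 push(17), leaving stack <17>
2. #1 push(12), leaving stack <17,12>
3. #3 pop() → 12, leaving stack <17>
4. #4 pop() → 17, leaving stack <>
5. #5 push(70), leaving stack <70>
6. #7 push(25), leaving stack <70,25>
7. #6 push(66), leaving stack <70,25,66>
8. #8 pop() → 66, leaving stack <70,25>
9. #9 push(49), leaving stack <70,25,49>
10. #10 pop() → 49, leaving stack <70,25>

linearizable — witness: #2 < #1 < #3 < #4 < #5 < #7 < #6 < #8 < #9 < #10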